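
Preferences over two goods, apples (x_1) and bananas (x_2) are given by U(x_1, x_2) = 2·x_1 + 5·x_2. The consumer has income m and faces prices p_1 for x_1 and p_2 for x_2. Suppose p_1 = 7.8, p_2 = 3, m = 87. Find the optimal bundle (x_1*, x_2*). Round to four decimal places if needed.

x_1* = 0, x_2* = 29

Linear utility — the consumer picks whichever good has higher MU/price: 2/7.8 = 0.2564 vs 5/3 = 1.6667.
x_2 gives more utility per dollar, so spend all income on x_2: x_2* = m/p_2, x_1* = 0.
Numerically: x_1* = 0, x_2* = 29.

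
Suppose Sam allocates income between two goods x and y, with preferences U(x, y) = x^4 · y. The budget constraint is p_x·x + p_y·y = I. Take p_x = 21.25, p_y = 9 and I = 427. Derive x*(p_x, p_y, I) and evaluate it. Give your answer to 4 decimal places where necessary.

The MRS is 4·y/x. Set MRS = p_x/p_y.
So 4·p_y·y = p_x·x; combined with the budget, a share 0.8 of income goes to x.
Demand: x*(p_x,p_y,I) = 0.8·I/p_x and y* = 0.2·I/p_y.
At p_x=21.25, p_y=9, I=427: x* = 0.8·427/21.25 = 16.0753.

x* = 16.0753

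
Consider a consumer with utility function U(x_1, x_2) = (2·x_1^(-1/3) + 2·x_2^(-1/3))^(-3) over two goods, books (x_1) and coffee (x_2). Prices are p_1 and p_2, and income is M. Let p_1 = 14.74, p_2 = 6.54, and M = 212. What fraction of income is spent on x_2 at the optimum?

MRS = MU_x_1/MU_x_2 = (x_2/x_1)^(4/3). Set equal to p_1/p_2.
Solve for the ratio: x_2/x_1 = [p_1/p_2]^(0.75).
With the ratio pinned down, the budget gives x_1* = M/(p_1 + p_2·(x_2/x_1)) and x_2* = (x_2/x_1)·x_1*.
Numerically x_2/x_1 = 1.839458, so x_1* = 212/(14.74 + 6.54·1.839458) = 7.9193 and x_2* = 1.839458·7.9193 = 14.5672.
Expenditure on x_2: 6.54·14.5672 = 95.2696; share = 0.4494.

share on x_2 = 0.4494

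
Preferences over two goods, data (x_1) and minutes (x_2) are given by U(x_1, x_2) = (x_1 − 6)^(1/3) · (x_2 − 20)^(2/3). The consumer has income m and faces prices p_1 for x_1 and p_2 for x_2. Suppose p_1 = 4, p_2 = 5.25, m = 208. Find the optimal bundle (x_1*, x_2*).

x_1* = 12.5833, x_2* = 30.0317

This is Cobb-Douglas in (x_1−6, x_2−20): tangency gives 1/3·p_2·(x_2−20) = 2/3·p_1·(x_1−6).
Substituting into the budget: x_1* = 6 + 1/3·(m − 6·p_1 − 20·p_2)/p_1, and x_2* = 20 + 2/3·(…)/p_2.
Discretionary income = 208 − 6·4 − 20·5.25 = 79; x_1* = 6 + 1/3·79/4 = 12.5833; x_2* = 20 + 2/3·79/5.25 = 30.0317.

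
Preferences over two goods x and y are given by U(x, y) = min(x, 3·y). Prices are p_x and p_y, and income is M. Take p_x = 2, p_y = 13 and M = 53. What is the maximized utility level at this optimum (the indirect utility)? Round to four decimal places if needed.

V = 8.3684

Leontief preferences: the optimum is at the kink where x/3 = y/1, i.e. y = (1/3)·x.
Budget: p_x·x + p_y·(1/3)·x = M, so (3·p_x + p_y)·x = 3·M.
Demand: x*(p_x,p_y,M) = 3·M/(3·p_x + p_y), y* = M/(3·p_x + p_y).
Here 3·2 + 13 = 19, giving x* = 8.3684 and y* = 2.7895.
Utility at the optimum: U(8.3684, 2.7895) = 8.3684.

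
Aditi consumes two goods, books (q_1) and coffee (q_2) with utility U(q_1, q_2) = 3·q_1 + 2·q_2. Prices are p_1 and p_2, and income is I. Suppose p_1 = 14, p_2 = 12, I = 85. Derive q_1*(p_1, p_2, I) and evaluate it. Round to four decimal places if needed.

Perfect substitutes: compare marginal utility per dollar. 3/p_1 vs 2/p_2 → 0.2143 vs 0.1667.
q_1 gives more utility per dollar, so spend all income on q_1: q_1* = I/p_1, q_2* = 0.
Numerically: q_1* = 6.0714, q_2* = 0.

q_1* = 6.0714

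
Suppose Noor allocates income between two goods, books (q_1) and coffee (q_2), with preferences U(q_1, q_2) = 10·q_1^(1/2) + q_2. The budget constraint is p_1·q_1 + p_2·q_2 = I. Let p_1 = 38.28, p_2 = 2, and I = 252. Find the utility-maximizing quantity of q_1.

Set MRS = p_1/p_2: 5·q_1^(−1/2) = p_1/p_2.
Solve: √q_1 = 5·p_2/p_1, so q_1*(p_1,p_2) = (5·p_2/p_1)², and q_2* = (I − p_1·q_1*)/p_2.
Plugging in: q_1* = (5·2/38.28)² = 0.0682.

q_1* = 0.0682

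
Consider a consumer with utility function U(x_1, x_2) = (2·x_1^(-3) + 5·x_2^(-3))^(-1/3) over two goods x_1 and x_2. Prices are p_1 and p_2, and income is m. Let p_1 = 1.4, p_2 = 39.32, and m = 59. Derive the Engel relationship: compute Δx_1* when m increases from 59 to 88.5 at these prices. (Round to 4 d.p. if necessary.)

Δx_1* = 1.2895

MU_x_1 ∝ 2·x_1^(-4), MU_x_2 ∝ 5·x_2^(-4), so MRS = (2/5)·(x_2/x_1)^(4) = p_1/p_2.
Solve for the ratio: x_2/x_1 = [(5/2)·p_1/p_2]^(0.25).
Substitute x_2 = (x_2/x_1)·x_1 into the budget: x_1* = m/(p_1 + p_2·(x_2/x_1)).
Numerically x_2/x_1 = 0.546215, so x_1* = 59/(1.4 + 39.32·0.546215) = 2.579.
At m' = 88.5: x_1* = 3.8685. Change: 3.8685 − 2.579 = 1.2895.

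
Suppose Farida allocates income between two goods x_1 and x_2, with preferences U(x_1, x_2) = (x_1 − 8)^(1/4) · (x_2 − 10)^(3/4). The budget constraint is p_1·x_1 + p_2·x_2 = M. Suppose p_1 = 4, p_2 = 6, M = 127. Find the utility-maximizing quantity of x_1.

x_1* = 10.1875

MRS = (1/3)·(x_2−10)/(x_1−8). Tangency with p_1/p_2 gives x_2−10 = 3·(p_1/p_2)·(x_1−8).
After buying the subsistence bundle (8, 10), a share 0.25 of the remaining income goes to x_1: x_1* = 8 + 0.25·(M − 8p_1 − 10p_2)/p_1.
Discretionary income = 127 − 8·4 − 10·6 = 35; x_1* = 8 + 0.25·35/4 = 10.1875.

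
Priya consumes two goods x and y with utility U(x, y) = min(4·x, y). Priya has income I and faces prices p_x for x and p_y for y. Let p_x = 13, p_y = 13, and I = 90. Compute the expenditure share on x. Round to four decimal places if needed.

share on x = 0.2

Leontief preferences: the optimum is at the kink where x/1 = y/4, i.e. y = 4·x.
Budget: p_x·x + p_y·4·x = I, so (p_x + 4·p_y)·x = I.
Demand: x*(p_x,p_y,I) = I/(p_x + 4·p_y), y* = 4·I/(p_x + 4·p_y).
Here 13 + 4·13 = 65, giving x* = 1.3846 and y* = 5.5385.
Expenditure on x: 13·1.3846 = 18; share = 0.2.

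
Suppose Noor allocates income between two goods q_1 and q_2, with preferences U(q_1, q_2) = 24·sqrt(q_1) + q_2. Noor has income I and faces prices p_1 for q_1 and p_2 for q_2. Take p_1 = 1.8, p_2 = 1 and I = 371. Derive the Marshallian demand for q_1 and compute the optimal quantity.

q_1* = 44.4444

Solve: √q_1 = 12·p_2/p_1, so q_1*(p_1,p_2) = (12·p_2/p_1)², and q_2* = (I − p_1·q_1*)/p_2.
Plugging in: q_1* = (12·1/1.8)² = 44.4444.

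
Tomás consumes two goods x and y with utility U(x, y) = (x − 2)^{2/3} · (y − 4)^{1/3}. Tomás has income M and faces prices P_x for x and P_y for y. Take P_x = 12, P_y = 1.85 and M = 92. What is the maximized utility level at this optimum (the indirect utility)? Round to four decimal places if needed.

V = 4.9834

MRS = 2·(y−4)/(x−2). Tangency with P_x/P_y gives y−4 = (1/2)·(P_x/P_y)·(x−2).
After buying the subsistence bundle (2, 4), a share 2/3 of the remaining income goes to x: x* = 2 + 2/3·(M − 2P_x − 4P_y)/P_x.
Discretionary income = 92 − 2·12 − 4·1.85 = 60.6; x* = 2 + 2/3·60.6/12 = 5.3667; y* = 4 + 1/3·60.6/1.85 = 14.9189.
Utility at the optimum: U(5.3667, 14.9189) = 4.9834.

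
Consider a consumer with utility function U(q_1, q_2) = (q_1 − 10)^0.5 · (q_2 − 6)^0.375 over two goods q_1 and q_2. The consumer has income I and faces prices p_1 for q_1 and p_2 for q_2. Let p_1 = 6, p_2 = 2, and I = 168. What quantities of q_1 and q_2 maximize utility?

q_1* = 19.1429, q_2* = 26.5714

MRS = (4/3)·(q_2−6)/(q_1−10). Tangency with p_1/p_2 gives q_2−6 = (3/4)·(p_1/p_2)·(q_1−10).
After buying the subsistence bundle (10, 6), a share 4/7 of the remaining income goes to q_1: q_1* = 10 + 4/7·(I − 10p_1 − 6p_2)/p_1.
Discretionary income = 168 − 10·6 − 6·2 = 96; q_1* = 10 + 4/7·96/6 = 19.1429; q_2* = 6 + 3/7·96/2 = 26.5714.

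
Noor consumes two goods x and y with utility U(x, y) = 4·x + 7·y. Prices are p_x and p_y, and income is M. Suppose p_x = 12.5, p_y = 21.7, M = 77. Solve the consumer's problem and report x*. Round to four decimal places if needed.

Perfect substitutes: compare marginal utility per dollar. 4/p_x vs 7/p_y → 0.32 vs 0.3226.
y gives more utility per dollar, so spend all income on y: y* = M/p_y, x* = 0.
Numerically: x* = 0, y* = 3.5484.

x* = 0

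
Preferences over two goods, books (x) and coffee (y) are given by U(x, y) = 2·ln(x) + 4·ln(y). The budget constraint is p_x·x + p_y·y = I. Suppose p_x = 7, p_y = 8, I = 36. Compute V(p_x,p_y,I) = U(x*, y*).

At p_x=7, p_y=8, I=36: x* = 1/3·36/7 = 1.7143, y* = 3.
Utility at the optimum: U(1.7143, 3) = 5.4724.

V = 5.4724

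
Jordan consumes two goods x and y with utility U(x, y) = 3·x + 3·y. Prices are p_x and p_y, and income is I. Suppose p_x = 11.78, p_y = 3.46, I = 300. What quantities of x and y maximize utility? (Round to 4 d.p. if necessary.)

x* = 0, y* = 86.7052

Perfect substitutes: compare marginal utility per dollar. 3/p_x vs 3/p_y → 0.2547 vs 0.8671.
y gives more utility per dollar, so spend all income on y: y* = I/p_y, x* = 0.
Numerically: x* = 0, y* = 86.7052.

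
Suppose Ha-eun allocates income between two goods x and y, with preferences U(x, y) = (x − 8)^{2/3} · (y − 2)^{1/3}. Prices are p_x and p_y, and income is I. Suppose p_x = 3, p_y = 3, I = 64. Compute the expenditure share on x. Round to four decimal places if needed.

share on x = 0.7292

Discretionary income = 64 − 8·3 − 2·3 = 34; x* = 8 + 2/3·34/3 = 15.5556; y* = 2 + 1/3·34/3 = 5.7778.
Expenditure on x: 3·15.5556 = 46.6667; share = 0.7292.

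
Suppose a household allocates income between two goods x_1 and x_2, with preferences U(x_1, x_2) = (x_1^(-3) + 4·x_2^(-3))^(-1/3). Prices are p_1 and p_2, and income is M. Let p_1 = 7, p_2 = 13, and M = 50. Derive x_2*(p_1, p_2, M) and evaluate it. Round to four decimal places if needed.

x_2* = 2.6627

MU_x_1 ∝ x_1^(-4), MU_x_2 ∝ 4·x_2^(-4), so MRS = (1/4)·(x_2/x_1)^(4) = p_1/p_2.
Solve for the ratio: x_2/x_1 = [4·p_1/p_2]^(0.25).
Substitute x_2 = (x_2/x_1)·x_1 into the budget: x_1* = M/(p_1 + p_2·(x_2/x_1)).
Numerically x_2/x_1 = 1.211445, so x_1* = 50/(7 + 13·1.211445) = 2.1979 and x_2* = 1.211445·2.1979 = 2.6627.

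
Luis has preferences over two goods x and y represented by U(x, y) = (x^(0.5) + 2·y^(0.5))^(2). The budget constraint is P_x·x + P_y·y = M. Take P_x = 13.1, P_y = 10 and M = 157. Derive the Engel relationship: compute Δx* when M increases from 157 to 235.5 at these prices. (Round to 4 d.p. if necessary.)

From the CES first-order condition, (1/2)·(y/x)^(0.5) = P_x/P_y.
Hence y/x = (2·P_x/P_y)^(1/(0.5)), i.e. raised to the 2 power.
Substitute y = (y/x)·x into the budget: x* = M/(P_x + P_y·(y/x)).
Numerically y/x = 6.8644, so x* = 157/(13.1 + 10·6.8644) = 1.9206.
At M' = 235.5: x* = 2.8809. Change: 2.8809 − 1.9206 = 0.9603.

Δx* = 0.9603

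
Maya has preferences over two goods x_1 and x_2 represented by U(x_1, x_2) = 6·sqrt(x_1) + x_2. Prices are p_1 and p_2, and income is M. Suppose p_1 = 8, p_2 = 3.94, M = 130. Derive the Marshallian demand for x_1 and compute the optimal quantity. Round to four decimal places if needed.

Utility is quasi-linear in x_2; the FOC for x_1 is 3/√x_1 = p_1/p_2.
Thus x_1* = (3·p_2/p_1)² — independent of M — with the rest of income spent on x_2.
Plugging in: x_1* = (3·3.94/8)² = 2.183.

x_1* = 2.183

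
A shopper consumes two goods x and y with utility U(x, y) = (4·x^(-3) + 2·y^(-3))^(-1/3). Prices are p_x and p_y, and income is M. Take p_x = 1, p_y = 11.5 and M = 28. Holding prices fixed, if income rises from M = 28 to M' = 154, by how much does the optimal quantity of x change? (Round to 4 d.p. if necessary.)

Δx* = 20.1558

From the CES first-order condition, 2·(y/x)^(4) = p_x/p_y.
Hence y/x = ((1/2)·p_x/p_y)^(1/(4)), i.e. raised to the 0.25 power.
With the ratio pinned down, the budget gives x* = M/(p_x + p_y·(y/x)) and y* = (y/x)·x*.
Numerically y/x = 0.456634, so x* = 28/(1 + 11.5·0.456634) = 4.4791.
At M' = 154: x* = 24.6349. Change: 24.6349 − 4.4791 = 20.1558.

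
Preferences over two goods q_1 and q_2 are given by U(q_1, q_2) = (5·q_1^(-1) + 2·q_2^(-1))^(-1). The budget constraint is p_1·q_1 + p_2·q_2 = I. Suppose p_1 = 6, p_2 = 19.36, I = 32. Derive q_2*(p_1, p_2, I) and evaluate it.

q_2* = 0.8791

MU_q_1 ∝ 5·q_1^(-2), MU_q_2 ∝ 2·q_2^(-2), so MRS = (5/2)·(q_2/q_1)^(2) = p_1/p_2.
Hence q_2/q_1 = ((2/5)·p_1/p_2)^(1/(2)), i.e. raised to the 0.5 power.
With the ratio pinned down, the budget gives q_1* = I/(p_1 + p_2·(q_2/q_1)) and q_2* = (q_2/q_1)·q_1*.
Numerically q_2/q_1 = 0.352089, so q_1* = 32/(6 + 19.36·0.352089) = 2.4968 and q_2* = 0.352089·2.4968 = 0.8791.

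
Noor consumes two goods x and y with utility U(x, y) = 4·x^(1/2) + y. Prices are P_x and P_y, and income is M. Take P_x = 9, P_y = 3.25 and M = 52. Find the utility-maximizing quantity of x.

x* = 0.5216

Utility is quasi-linear in y; the FOC for x is 2/√x = P_x/P_y.
Solve: √x = 2·P_y/P_x, so x*(P_x,P_y) = (2·P_y/P_x)², and y* = (M − P_x·x*)/P_y.
Plugging in: x* = (2·3.25/9)² = 0.5216.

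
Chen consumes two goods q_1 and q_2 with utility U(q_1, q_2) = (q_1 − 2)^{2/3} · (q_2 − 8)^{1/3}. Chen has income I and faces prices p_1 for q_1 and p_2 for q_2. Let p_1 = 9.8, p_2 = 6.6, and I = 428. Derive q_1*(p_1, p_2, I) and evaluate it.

MRS = 2·(q_2−8)/(q_1−2). Tangency with p_1/p_2 gives q_2−8 = (1/2)·(p_1/p_2)·(q_1−2).
Substituting into the budget: q_1* = 2 + 2/3·(I − 2·p_1 − 8·p_2)/p_1, and q_2* = 8 + 1/3·(…)/p_2.
Discretionary income = 428 − 2·9.8 − 8·6.6 = 355.6; q_1* = 2 + 2/3·355.6/9.8 = 26.1905.

q_1* = 26.1905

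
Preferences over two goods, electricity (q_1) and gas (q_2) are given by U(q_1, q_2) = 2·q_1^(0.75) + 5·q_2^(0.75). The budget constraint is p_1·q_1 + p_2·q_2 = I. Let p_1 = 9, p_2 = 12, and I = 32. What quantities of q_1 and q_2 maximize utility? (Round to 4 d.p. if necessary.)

q_1* = 0.2034, q_2* = 2.5141

MRS = MU_q_1/MU_q_2 = (2/5)·(q_2/q_1)^(0.25). Set equal to p_1/p_2.
Hence q_2/q_1 = ((5/2)·p_1/p_2)^(1/(0.25)), i.e. raised to the 4 power.
With the ratio pinned down, the budget gives q_1* = I/(p_1 + p_2·(q_2/q_1)) and q_2* = (q_2/q_1)·q_1*.
Numerically q_2/q_1 = 12.359619, so q_1* = 32/(9 + 12·12.359619) = 0.2034 and q_2* = 12.359619·0.2034 = 2.5141.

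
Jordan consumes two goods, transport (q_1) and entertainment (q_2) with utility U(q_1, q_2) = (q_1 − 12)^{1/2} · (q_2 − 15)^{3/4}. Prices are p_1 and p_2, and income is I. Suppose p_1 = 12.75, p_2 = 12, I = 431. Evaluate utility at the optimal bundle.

V = 5.7748

Let q_1' = q_1−12, q_2' = q_2−15. MRS = (2/3)·q_2'/q_1' = p_1/p_2.
After buying the subsistence bundle (12, 15), a share 0.4 of the remaining income goes to q_1: q_1* = 12 + 0.4·(I − 12p_1 − 15p_2)/p_1.
Discretionary income = 431 − 12·12.75 − 15·12 = 98; q_1* = 12 + 0.4·98/12.75 = 15.0745; q_2* = 15 + 0.6·98/12 = 19.9.
Utility at the optimum: U(15.0745, 19.9) = 5.7748.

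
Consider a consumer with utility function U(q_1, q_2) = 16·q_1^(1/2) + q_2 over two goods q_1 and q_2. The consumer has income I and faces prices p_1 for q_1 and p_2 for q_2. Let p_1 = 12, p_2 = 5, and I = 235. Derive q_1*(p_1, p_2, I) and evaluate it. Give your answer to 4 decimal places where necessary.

Thus q_1* = (8·p_2/p_1)² — independent of I — with the rest of income spent on q_2.
Plugging in: q_1* = (8·5/12)² = 11.1111.

q_1* = 11.1111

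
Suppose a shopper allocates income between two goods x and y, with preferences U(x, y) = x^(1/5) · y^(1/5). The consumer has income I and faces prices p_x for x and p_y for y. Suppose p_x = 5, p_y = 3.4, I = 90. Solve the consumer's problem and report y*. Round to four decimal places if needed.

y* = 13.2353

The MRS is y/x. Set MRS = p_x/p_y.
So 0.2·p_y·y = 0.2·p_x·x; combined with the budget, a share 0.5 of income goes to x.
Demand: x*(p_x,p_y,I) = 0.5·I/p_x and y* = 0.5·I/p_y.
At p_x=5, p_y=3.4, I=90: y* = 0.5·90/3.4 = 13.2353.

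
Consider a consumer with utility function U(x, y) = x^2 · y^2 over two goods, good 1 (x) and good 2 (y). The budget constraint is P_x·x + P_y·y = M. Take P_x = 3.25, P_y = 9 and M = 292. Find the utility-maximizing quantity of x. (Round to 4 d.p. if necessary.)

Demand: x*(P_x,P_y,M) = 0.5·M/P_x and y* = 0.5·M/P_y.
At P_x=3.25, P_y=9, M=292: x* = 0.5·292/3.25 = 44.9231.

x* = 44.9231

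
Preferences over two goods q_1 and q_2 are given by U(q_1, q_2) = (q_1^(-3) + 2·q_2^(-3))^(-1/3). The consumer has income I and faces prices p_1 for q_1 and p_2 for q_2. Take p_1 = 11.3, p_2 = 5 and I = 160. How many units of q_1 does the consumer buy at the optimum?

MRS = MU_q_1/MU_q_2 = (1/2)·(q_2/q_1)^(4). Set equal to p_1/p_2.
Solve for the ratio: q_2/q_1 = [2·p_1/p_2]^(0.25).
Substitute q_2 = (q_2/q_1)·q_1 into the budget: q_1* = I/(p_1 + p_2·(q_2/q_1)).
Numerically q_2/q_1 = 1.458091, so q_1* = 160/(11.3 + 5·1.458091) = 8.6066.

q_1* = 8.6066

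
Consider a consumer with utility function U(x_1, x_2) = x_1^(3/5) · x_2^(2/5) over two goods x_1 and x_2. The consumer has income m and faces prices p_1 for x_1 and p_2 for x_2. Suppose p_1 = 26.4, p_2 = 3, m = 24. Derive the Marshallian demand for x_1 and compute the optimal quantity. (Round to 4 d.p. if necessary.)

x_1* = 0.5455

The MRS is (3/2)·x_2/x_1. Set MRS = p_1/p_2.
So 0.6·p_2·x_2 = 0.4·p_1·x_1; combined with the budget, a share 0.6 of income goes to x_1.
Demand: x_1*(p_1,p_2,m) = 0.6·m/p_1 and x_2* = 0.4·m/p_2.
At p_1=26.4, p_2=3, m=24: x_1* = 0.6·24/26.4 = 0.5455.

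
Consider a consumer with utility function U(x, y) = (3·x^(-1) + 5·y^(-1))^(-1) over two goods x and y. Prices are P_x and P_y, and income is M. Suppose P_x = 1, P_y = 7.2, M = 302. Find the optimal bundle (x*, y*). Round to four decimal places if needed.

From the CES first-order condition, (3/5)·(y/x)^(2) = P_x/P_y.
Hence y/x = ((5/3)·P_x/P_y)^(1/(2)), i.e. raised to the 0.5 power.
Substitute y = (y/x)·x into the budget: x* = M/(P_x + P_y·(y/x)).
Numerically y/x = 0.481125, so x* = 302/(1 + 7.2·0.481125) = 67.6508 and y* = 0.481125·67.6508 = 32.5485.

x* = 67.6508, y* = 32.5485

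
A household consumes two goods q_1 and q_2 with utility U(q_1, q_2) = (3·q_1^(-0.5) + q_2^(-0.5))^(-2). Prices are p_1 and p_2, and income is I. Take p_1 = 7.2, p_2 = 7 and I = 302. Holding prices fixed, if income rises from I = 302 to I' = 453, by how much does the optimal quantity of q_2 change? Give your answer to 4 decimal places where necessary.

Substitute q_2 = (q_2/q_1)·q_1 into the budget: q_1* = I/(p_1 + p_2·(q_2/q_1)).
Numerically q_2/q_1 = 0.489864, so q_1* = 302/(7.2 + 7·0.489864) = 28.4127 and q_2* = 0.489864·28.4127 = 13.9184.
At I' = 453: q_2* = 20.8775. Change: 20.8775 − 13.9184 = 6.9592.

Δq_2* = 6.9592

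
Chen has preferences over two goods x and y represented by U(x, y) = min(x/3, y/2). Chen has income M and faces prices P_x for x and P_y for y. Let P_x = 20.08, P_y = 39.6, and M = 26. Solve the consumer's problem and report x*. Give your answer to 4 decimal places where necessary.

With perfect complements, no substitution: consume in ratio x:y = 3:2.
Budget: P_x·x + P_y·(2/3)·x = M, so (3·P_x + 2·P_y)·x = 3·M.
Demand: x*(P_x,P_y,M) = 3·M/(3·P_x + 2·P_y), y* = 2·M/(3·P_x + 2·P_y).
Here 3·20.08 + 2·39.6 = 139.44, giving x* = 0.5594.

x* = 0.5594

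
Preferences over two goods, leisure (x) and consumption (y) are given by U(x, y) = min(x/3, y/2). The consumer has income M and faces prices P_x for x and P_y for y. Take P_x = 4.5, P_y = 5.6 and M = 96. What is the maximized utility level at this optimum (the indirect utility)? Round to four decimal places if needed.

V = 3.8866

Leontief preferences: the optimum is at the kink where x/3 = y/2, i.e. y = (2/3)·x.
Budget: P_x·x + P_y·(2/3)·x = M, so (3·P_x + 2·P_y)·x = 3·M.
Demand: x*(P_x,P_y,M) = 3·M/(3·P_x + 2·P_y), y* = 2·M/(3·P_x + 2·P_y).
Here 3·4.5 + 2·5.6 = 24.7, giving x* = 11.6599 and y* = 7.7733.
Utility at the optimum: U(11.6599, 7.7733) = 3.8866.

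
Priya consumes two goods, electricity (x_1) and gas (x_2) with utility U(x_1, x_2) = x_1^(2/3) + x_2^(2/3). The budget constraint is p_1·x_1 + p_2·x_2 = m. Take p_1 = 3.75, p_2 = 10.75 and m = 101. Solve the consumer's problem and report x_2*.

MU_x_1 ∝ x_1^(-1/3), MU_x_2 ∝ x_2^(-1/3), so MRS = (x_2/x_1)^(1/3) = p_1/p_2.
Solve for the ratio: x_2/x_1 = [p_1/p_2]^(3).
Substitute x_2 = (x_2/x_1)·x_1 into the budget: x_1* = m/(p_1 + p_2·(x_2/x_1)).
Numerically x_2/x_1 = 0.042449, so x_1* = 101/(3.75 + 10.75·0.042449) = 24.0114 and x_2* = 0.042449·24.0114 = 1.0193.

x_2* = 1.0193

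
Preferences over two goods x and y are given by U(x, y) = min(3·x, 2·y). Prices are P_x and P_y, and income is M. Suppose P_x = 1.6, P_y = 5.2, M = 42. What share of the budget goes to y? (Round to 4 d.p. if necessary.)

Leontief preferences: the optimum is at the kink where x/2 = y/3, i.e. y = (3/2)·x.
Budget: P_x·x + P_y·(3/2)·x = M, so (2·P_x + 3·P_y)·x = 2·M.
Demand: x*(P_x,P_y,M) = 2·M/(2·P_x + 3·P_y), y* = 3·M/(2·P_x + 3·P_y).
Here 2·1.6 + 3·5.2 = 18.8, giving x* = 4.4681 and y* = 6.7021.
Expenditure on y: 5.2·6.7021 = 34.8511; share = 0.8298.

share on y = 0.8298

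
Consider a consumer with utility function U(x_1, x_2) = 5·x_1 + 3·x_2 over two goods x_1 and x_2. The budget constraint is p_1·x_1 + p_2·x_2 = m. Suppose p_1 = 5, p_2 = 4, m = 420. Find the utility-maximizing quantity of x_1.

Linear utility — the consumer picks whichever good has higher MU/price: 5/5 = 1 vs 3/4 = 0.75.
x_1 gives more utility per dollar, so spend all income on x_1: x_1* = m/p_1, x_2* = 0.
Numerically: x_1* = 84, x_2* = 0.

x_1* = 84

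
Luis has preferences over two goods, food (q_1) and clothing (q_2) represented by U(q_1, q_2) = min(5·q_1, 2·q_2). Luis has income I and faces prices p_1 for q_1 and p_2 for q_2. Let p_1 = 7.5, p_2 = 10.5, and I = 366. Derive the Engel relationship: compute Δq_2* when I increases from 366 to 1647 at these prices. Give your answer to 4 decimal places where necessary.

Δq_2* = 94.8889

With perfect complements, no substitution: consume in ratio q_1:q_2 = 2:5.
Budget: p_1·q_1 + p_2·(5/2)·q_1 = I, so (2·p_1 + 5·p_2)·q_1 = 2·I.
Demand: q_1*(p_1,p_2,I) = 2·I/(2·p_1 + 5·p_2), q_2* = 5·I/(2·p_1 + 5·p_2).
Here 2·7.5 + 5·10.5 = 67.5, giving q_2* = 27.1111.
At I' = 1647: q_2* = 122. Change: 122 − 27.1111 = 94.8889.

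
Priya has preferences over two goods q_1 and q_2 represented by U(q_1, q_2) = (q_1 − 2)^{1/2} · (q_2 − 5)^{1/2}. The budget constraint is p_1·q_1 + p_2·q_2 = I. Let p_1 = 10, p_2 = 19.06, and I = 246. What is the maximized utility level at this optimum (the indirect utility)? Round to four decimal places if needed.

V = 4.7335

Let q_1' = q_1−2, q_2' = q_2−5. MRS = q_2'/q_1' = p_1/p_2.
Substituting into the budget: q_1* = 2 + 0.5·(I − 2·p_1 − 5·p_2)/p_1, and q_2* = 5 + 0.5·(…)/p_2.
Discretionary income = 246 − 2·10 − 5·19.06 = 130.7; q_1* = 2 + 0.5·130.7/10 = 8.535; q_2* = 5 + 0.5·130.7/19.06 = 8.4286.
Utility at the optimum: U(8.535, 8.4286) = 4.7335.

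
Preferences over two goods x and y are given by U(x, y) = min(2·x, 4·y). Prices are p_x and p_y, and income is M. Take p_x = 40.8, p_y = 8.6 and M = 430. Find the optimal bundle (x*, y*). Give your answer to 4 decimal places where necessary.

x* = 9.5344, y* = 4.7672

Leontief preferences: the optimum is at the kink where x/4 = y/2, i.e. y = (1/2)·x.
Budget: p_x·x + p_y·(1/2)·x = M, so (4·p_x + 2·p_y)·x = 4·M.
Demand: x*(p_x,p_y,M) = 4·M/(4·p_x + 2·p_y), y* = 2·M/(4·p_x + 2·p_y).
Here 4·40.8 + 2·8.6 = 180.4, giving x* = 9.5344 and y* = 4.7672.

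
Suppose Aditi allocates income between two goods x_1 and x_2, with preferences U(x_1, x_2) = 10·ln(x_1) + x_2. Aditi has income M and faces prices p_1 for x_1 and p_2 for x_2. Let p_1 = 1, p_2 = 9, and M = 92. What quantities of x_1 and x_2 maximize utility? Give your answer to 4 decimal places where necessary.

MU_x_1 = 10/x_1, MU_x_2 = 1. Tangency: 10/x_1 = p_1/p_2.
So x_1*(p_1,p_2) = 10·p_2/p_1, independent of income; and x_2* = (M − 10·p_2)/p_2.
At the given prices: x_1* = 10·9/1 = 90, and x_2* = 0.2222.

x_1* = 90, x_2* = 0.2222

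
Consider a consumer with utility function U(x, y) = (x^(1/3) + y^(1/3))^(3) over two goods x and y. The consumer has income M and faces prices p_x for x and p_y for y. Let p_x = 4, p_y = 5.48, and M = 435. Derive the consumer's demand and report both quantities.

MRS = MU_x/MU_y = (y/x)^(2/3). Set equal to p_x/p_y.
Hence y/x = (p_x/p_y)^(1/(2/3)), i.e. raised to the 1.5 power.
Substitute y = (y/x)·x into the budget: x* = M/(p_x + p_y·(y/x)).
Numerically y/x = 0.623619, so x* = 435/(4 + 5.48·0.623619) = 58.6456 and y* = 0.623619·58.6456 = 36.5725.

x* = 58.6456, y* = 36.5725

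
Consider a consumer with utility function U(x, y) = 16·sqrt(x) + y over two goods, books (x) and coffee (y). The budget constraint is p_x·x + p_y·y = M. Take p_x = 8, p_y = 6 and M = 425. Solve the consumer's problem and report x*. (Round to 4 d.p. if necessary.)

MU_x = 8/√x, MU_y = 1. Tangency: 8/√x = p_x/p_y.
Thus x* = (8·p_y/p_x)² — independent of M — with the rest of income spent on y.
Plugging in: x* = (8·6/8)² = 36.

x* = 36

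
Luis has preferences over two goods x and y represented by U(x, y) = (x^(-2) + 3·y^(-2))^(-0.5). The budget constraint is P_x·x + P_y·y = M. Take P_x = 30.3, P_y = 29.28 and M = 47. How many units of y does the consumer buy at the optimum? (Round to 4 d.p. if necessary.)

MRS = MU_x/MU_y = (1/3)·(y/x)^(3). Set equal to P_x/P_y.
Hence y/x = (3·P_x/P_y)^(1/(3)), i.e. raised to the 1/3 power.
With the ratio pinned down, the budget gives x* = M/(P_x + P_y·(y/x)) and y* = (y/x)·x*.
Numerically y/x = 1.458806, so x* = 47/(30.3 + 29.28·1.458806) = 0.6437 and y* = 1.458806·0.6437 = 0.9391.

y* = 0.9391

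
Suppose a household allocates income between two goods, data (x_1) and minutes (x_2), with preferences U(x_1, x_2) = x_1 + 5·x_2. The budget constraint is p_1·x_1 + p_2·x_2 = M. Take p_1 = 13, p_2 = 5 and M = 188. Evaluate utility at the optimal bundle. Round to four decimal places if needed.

V = 188

Perfect substitutes: compare marginal utility per dollar. 1/p_1 vs 5/p_2 → 0.0769 vs 1.
x_2 gives more utility per dollar, so spend all income on x_2: x_2* = M/p_2, x_1* = 0.
Numerically: x_1* = 0, x_2* = 37.6.
Utility at the optimum: U(0, 37.6) = 188.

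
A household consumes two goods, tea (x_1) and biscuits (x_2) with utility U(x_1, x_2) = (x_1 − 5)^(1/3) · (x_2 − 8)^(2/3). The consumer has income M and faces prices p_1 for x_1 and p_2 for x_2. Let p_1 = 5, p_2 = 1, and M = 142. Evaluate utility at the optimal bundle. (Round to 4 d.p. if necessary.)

Let x_1' = x_1−5, x_2' = x_2−8. MRS = (1/2)·x_2'/x_1' = p_1/p_2.
Substituting into the budget: x_1* = 5 + 1/3·(M − 5·p_1 − 8·p_2)/p_1, and x_2* = 8 + 2/3·(…)/p_2.
Discretionary income = 142 − 5·5 − 8·1 = 109; x_1* = 5 + 1/3·109/5 = 12.2667; x_2* = 8 + 2/3·109/1 = 80.6667.
Utility at the optimum: U(12.2667, 80.6667) = 33.7289.

V = 33.7289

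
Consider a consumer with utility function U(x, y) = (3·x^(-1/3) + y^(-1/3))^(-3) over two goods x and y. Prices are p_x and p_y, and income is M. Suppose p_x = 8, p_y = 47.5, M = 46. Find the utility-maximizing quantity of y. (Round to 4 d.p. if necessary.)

y* = 0.3936

Substitute y = (y/x)·x into the budget: x* = M/(p_x + p_y·(y/x)).
Numerically y/x = 0.115334, so x* = 46/(8 + 47.5·0.115334) = 3.4129 and y* = 0.115334·3.4129 = 0.3936.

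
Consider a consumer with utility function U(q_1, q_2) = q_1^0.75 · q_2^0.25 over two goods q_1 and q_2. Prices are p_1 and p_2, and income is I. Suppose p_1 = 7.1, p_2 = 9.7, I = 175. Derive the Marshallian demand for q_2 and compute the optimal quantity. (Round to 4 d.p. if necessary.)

q_2* = 4.5103

The MRS is 3·q_2/q_1. Set MRS = p_1/p_2.
So 0.75·p_2·q_2 = 0.25·p_1·q_1; combined with the budget, a share 0.75 of income goes to q_1.
Demand: q_1*(p_1,p_2,I) = 0.75·I/p_1 and q_2* = 0.25·I/p_2.
At p_1=7.1, p_2=9.7, I=175: q_2* = 0.25·175/9.7 = 4.5103.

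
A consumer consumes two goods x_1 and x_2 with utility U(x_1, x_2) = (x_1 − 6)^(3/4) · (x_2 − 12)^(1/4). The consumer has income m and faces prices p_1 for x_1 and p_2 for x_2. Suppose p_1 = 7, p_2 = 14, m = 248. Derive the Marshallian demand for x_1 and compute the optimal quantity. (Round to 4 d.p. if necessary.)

x_1* = 10.0714

MRS = 3·(x_2−12)/(x_1−6). Tangency with p_1/p_2 gives x_2−12 = (1/3)·(p_1/p_2)·(x_1−6).
After buying the subsistence bundle (6, 12), a share 0.75 of the remaining income goes to x_1: x_1* = 6 + 0.75·(m − 6p_1 − 12p_2)/p_1.
Discretionary income = 248 − 6·7 − 12·14 = 38; x_1* = 6 + 0.75·38/7 = 10.0714.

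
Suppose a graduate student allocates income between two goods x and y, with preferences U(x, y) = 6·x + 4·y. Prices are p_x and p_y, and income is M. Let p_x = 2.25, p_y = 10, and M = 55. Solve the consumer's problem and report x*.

x* = 24.4444

Perfect substitutes: compare marginal utility per dollar. 6/p_x vs 4/p_y → 2.6667 vs 0.4.
x gives more utility per dollar, so spend all income on x: x* = M/p_x, y* = 0.
Numerically: x* = 24.4444, y* = 0.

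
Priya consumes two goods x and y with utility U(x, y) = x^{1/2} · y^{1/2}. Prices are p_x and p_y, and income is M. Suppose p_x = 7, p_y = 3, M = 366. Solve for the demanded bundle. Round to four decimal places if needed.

x* = 26.1429, y* = 61

MU_x/MU_y = (0.5·y)/(0.5·x); tangency sets this equal to p_x/p_y.
So 0.5·p_y·y = 0.5·p_x·x; combined with the budget, a share 0.5 of income goes to x.
Demand: x*(p_x,p_y,M) = 0.5·M/p_x and y* = 0.5·M/p_y.
At p_x=7, p_y=3, M=366: x* = 0.5·366/7 = 26.1429, y* = 61.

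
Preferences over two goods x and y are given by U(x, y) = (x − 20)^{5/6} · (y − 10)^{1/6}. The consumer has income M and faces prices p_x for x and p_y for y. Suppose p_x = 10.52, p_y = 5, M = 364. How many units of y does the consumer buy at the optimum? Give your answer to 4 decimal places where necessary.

Substituting into the budget: x* = 20 + 5/6·(M − 20·p_x − 10·p_y)/p_x, and y* = 10 + 1/6·(…)/p_y.
Discretionary income = 364 − 20·10.52 − 10·5 = 103.6; y* = 10 + 1/6·103.6/5 = 13.4533.

y* = 13.4533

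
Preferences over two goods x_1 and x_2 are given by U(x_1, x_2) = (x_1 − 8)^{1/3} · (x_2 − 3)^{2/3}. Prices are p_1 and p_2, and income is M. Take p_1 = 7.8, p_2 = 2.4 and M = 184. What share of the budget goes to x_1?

This is Cobb-Douglas in (x_1−8, x_2−3): tangency gives 1/3·p_2·(x_2−3) = 2/3·p_1·(x_1−8).
After buying the subsistence bundle (8, 3), a share 1/3 of the remaining income goes to x_1: x_1* = 8 + 1/3·(M − 8p_1 − 3p_2)/p_1.
Discretionary income = 184 − 8·7.8 − 3·2.4 = 114.4; x_1* = 8 + 1/3·114.4/7.8 = 12.8889; x_2* = 3 + 2/3·114.4/2.4 = 34.7778.
Expenditure on x_1: 7.8·12.8889 = 100.5333; share = 0.5464.

share on x_1 = 0.5464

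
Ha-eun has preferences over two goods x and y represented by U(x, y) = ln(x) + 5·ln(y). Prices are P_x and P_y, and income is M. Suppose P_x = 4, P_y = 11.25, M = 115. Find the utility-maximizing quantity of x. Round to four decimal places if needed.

The MRS is (1/5)·y/x. Set MRS = P_x/P_y.
Rearranging, P_y·y = 5·P_x·x. Substituting into the budget gives P_x·x·(1 + 5) = M.
Demand: x*(P_x,P_y,M) = 1/6·M/P_x and y* = 5/6·M/P_y.
At P_x=4, P_y=11.25, M=115: x* = 1/6·115/4 = 4.7917.

x* = 4.7917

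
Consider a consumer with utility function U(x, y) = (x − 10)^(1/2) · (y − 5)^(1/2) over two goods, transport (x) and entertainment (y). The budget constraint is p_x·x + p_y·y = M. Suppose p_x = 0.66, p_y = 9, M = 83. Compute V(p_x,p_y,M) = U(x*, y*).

V = 6.4418

MRS = (y−5)/(x−10). Tangency with p_x/p_y gives y−5 = (p_x/p_y)·(x−10).
After buying the subsistence bundle (10, 5), a share 0.5 of the remaining income goes to x: x* = 10 + 0.5·(M − 10p_x − 5p_y)/p_x.
Discretionary income = 83 − 10·0.66 − 5·9 = 31.4; x* = 10 + 0.5·31.4/0.66 = 33.7879; y* = 5 + 0.5·31.4/9 = 6.7444.
Utility at the optimum: U(33.7879, 6.7444) = 6.4418.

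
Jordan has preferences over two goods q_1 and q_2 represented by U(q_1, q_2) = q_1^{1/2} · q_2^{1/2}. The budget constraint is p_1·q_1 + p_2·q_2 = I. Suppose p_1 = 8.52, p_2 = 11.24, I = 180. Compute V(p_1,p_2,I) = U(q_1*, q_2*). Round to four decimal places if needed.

Tangency: MRS = q_2/q_1 = p_1/p_2.
So 0.5·p_2·q_2 = 0.5·p_1·q_1; combined with the budget, a share 0.5 of income goes to q_1.
Demand: q_1*(p_1,p_2,I) = 0.5·I/p_1 and q_2* = 0.5·I/p_2.
At p_1=8.52, p_2=11.24, I=180: q_1* = 0.5·180/8.52 = 10.5634, q_2* = 8.0071.
Utility at the optimum: U(10.5634, 8.0071) = 9.1969.

V = 9.1969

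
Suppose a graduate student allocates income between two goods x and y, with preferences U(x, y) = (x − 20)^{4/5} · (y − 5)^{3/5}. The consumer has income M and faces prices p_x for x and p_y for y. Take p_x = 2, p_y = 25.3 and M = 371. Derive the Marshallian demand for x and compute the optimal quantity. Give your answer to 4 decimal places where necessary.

x* = 78.4286

Let x' = x−20, y' = y−5. MRS = (4/3)·y'/x' = p_x/p_y.
After buying the subsistence bundle (20, 5), a share 4/7 of the remaining income goes to x: x* = 20 + 4/7·(M − 20p_x − 5p_y)/p_x.
Discretionary income = 371 − 20·2 − 5·25.3 = 204.5; x* = 20 + 4/7·204.5/2 = 78.4286.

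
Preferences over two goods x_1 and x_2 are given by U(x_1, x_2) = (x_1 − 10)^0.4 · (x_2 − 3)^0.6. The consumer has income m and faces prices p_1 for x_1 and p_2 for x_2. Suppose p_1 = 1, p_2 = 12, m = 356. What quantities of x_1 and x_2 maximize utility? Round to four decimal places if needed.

x_1* = 134, x_2* = 18.5

MRS = (2/3)·(x_2−3)/(x_1−10). Tangency with p_1/p_2 gives x_2−3 = (3/2)·(p_1/p_2)·(x_1−10).
Substituting into the budget: x_1* = 10 + 0.4·(m − 10·p_1 − 3·p_2)/p_1, and x_2* = 3 + 0.6·(…)/p_2.
Discretionary income = 356 − 10·1 − 3·12 = 310; x_1* = 10 + 0.4·310/1 = 134; x_2* = 3 + 0.6·310/12 = 18.5.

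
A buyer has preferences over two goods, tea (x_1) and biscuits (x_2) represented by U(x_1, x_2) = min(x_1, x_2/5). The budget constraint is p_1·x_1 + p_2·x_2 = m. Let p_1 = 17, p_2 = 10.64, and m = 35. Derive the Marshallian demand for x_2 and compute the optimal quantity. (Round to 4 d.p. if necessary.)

x_2* = 2.4929

With perfect complements, no substitution: consume in ratio x_1:x_2 = 1:5.
Budget: p_1·x_1 + p_2·5·x_1 = m, so (p_1 + 5·p_2)·x_1 = m.
Demand: x_1*(p_1,p_2,m) = m/(p_1 + 5·p_2), x_2* = 5·m/(p_1 + 5·p_2).
Here 17 + 5·10.64 = 70.2, giving x_2* = 2.4929.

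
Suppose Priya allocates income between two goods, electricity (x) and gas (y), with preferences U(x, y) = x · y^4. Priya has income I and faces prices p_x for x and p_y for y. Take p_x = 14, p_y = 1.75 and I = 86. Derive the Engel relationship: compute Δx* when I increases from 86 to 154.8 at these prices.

Δx* = 0.9829

At p_x=14, p_y=1.75, I=86: x* = 0.2·86/14 = 1.2286.
At I' = 154.8: x* = 2.2114. Change: 2.2114 − 1.2286 = 0.9829.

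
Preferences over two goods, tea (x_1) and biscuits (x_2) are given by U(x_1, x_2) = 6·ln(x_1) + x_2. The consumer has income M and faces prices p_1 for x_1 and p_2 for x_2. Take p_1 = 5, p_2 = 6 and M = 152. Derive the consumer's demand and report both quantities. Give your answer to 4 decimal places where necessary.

x_1* = 7.2, x_2* = 19.3333

MU_x_1 = 6/x_1, MU_x_2 = 1. Tangency: 6/x_1 = p_1/p_2.
So x_1*(p_1,p_2) = 6·p_2/p_1, independent of income; and x_2* = (M − 6·p_2)/p_2.
At the given prices: x_1* = 6·6/5 = 7.2, and x_2* = 19.3333.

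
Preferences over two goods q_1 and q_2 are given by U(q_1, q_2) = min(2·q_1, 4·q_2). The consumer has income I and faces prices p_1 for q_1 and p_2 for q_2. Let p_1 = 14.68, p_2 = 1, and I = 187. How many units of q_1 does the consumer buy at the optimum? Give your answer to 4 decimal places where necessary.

q_1* = 12.3188

Here 4·14.68 + 2·1 = 60.72, giving q_1* = 12.3188.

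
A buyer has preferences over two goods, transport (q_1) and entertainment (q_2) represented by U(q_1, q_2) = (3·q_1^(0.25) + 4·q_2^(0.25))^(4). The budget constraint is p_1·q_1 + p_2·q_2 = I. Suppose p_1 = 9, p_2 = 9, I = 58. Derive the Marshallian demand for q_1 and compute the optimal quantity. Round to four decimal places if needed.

MRS = MU_q_1/MU_q_2 = (3/4)·(q_2/q_1)^(0.75). Set equal to p_1/p_2.
Solve for the ratio: q_2/q_1 = [(4/3)·p_1/p_2]^(4/3).
Substitute q_2 = (q_2/q_1)·q_1 into the budget: q_1* = I/(p_1 + p_2·(q_2/q_1)).
Numerically q_2/q_1 = 1.467523, so q_1* = 58/(9 + 9·1.467523) = 2.6117.

q_1* = 2.6117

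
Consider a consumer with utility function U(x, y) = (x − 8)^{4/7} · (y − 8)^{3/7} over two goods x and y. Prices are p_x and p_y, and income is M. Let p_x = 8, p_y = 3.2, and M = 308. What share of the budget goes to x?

Substituting into the budget: x* = 8 + 4/7·(M − 8·p_x − 8·p_y)/p_x, and y* = 8 + 3/7·(…)/p_y.
Discretionary income = 308 − 8·8 − 8·3.2 = 218.4; x* = 8 + 4/7·218.4/8 = 23.6; y* = 8 + 3/7·218.4/3.2 = 37.25.
Expenditure on x: 8·23.6 = 188.8; share = 0.613.

share on x = 0.613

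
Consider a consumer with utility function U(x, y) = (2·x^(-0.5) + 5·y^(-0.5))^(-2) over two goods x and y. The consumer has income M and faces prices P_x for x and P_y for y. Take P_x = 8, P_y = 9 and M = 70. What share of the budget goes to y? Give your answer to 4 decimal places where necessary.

Numerically y/x = 1.70291, so x* = 70/(8 + 9·1.70291) = 3.0009 and y* = 1.70291·3.0009 = 5.1103.
Expenditure on y: 9·5.1103 = 45.9926; share = 0.657.

share on y = 0.657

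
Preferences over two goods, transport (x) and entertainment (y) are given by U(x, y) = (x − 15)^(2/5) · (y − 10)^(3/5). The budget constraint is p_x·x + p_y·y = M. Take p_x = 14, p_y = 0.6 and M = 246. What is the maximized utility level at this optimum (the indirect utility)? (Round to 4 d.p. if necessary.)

Discretionary income = 246 − 15·14 − 10·0.6 = 30; x* = 15 + 0.4·30/14 = 15.8571; y* = 10 + 0.6·30/0.6 = 40.
Utility at the optimum: U(15.8571, 40) = 7.2359.

V = 7.2359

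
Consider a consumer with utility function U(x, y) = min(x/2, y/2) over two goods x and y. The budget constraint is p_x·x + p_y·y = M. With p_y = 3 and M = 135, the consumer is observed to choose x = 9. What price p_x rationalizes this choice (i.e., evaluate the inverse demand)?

p_x = 12

With perfect complements, no substitution: consume in ratio x:y = 2:2.
Budget: p_x·x + p_y·x = M, so (2·p_x + 2·p_y)·x = 2·M.
Demand: x*(p_x,p_y,M) = 2·M/(2·p_x + 2·p_y), y* = 2·M/(2·p_x + 2·p_y).
Set x* = 9 in the demand function and solve for p_x: p_x = 12.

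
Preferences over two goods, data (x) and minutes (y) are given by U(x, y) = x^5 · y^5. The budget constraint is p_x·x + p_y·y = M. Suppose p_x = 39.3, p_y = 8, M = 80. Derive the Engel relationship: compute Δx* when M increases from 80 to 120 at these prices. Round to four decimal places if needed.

Δx* = 0.5089

The MRS is y/x. Set MRS = p_x/p_y.
Rearranging, p_y·y = p_x·x. Substituting into the budget gives p_x·x·(1 + 1) = M.
Demand: x*(p_x,p_y,M) = 0.5·M/p_x and y* = 0.5·M/p_y.
At p_x=39.3, p_y=8, M=80: x* = 0.5·80/39.3 = 1.0178.
At M' = 120: x* = 1.5267. Change: 1.5267 − 1.0178 = 0.5089.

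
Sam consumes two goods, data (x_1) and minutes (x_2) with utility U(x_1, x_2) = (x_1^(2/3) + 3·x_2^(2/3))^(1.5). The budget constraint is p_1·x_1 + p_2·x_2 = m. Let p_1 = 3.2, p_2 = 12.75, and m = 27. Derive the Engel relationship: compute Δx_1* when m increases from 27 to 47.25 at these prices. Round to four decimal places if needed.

MRS = MU_x_1/MU_x_2 = (1/3)·(x_2/x_1)^(1/3). Set equal to p_1/p_2.
Hence x_2/x_1 = (3·p_1/p_2)^(1/(1/3)), i.e. raised to the 3 power.
Substitute x_2 = (x_2/x_1)·x_1 into the budget: x_1* = m/(p_1 + p_2·(x_2/x_1)).
Numerically x_2/x_1 = 0.426858, so x_1* = 27/(3.2 + 12.75·0.426858) = 3.1241.
At m' = 47.25: x_1* = 5.4672. Change: 5.4672 − 3.1241 = 2.3431.

Δx_1* = 2.3431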